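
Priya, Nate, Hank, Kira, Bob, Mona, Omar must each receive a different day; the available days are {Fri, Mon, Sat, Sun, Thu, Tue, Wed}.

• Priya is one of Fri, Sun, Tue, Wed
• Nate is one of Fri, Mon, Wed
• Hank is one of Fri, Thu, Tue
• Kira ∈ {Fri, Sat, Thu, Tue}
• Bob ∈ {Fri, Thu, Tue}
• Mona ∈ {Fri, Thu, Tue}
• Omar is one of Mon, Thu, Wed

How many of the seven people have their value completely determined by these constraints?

2

The 7 variables draw from only 7 values {Fri, Mon, Sat, Sun, Thu, Tue, Wed}, so each is used; only Kira can be Sat, hence Kira = Sat.
The 6 still-open variables together cover exactly {Fri, Mon, Sun, Thu, Tue, Wed} — 6 values for 6 variables — and Sun appears only in Priya's list, so Priya = Sun.
Hank, Bob, Mona between them cover only {Fri, Thu, Tue} — a naked triple. Remove those values from Nate, Omar.
Determined: Priya=Sun, Kira=Sat. The other people each still have more than one consistent value. That makes 2.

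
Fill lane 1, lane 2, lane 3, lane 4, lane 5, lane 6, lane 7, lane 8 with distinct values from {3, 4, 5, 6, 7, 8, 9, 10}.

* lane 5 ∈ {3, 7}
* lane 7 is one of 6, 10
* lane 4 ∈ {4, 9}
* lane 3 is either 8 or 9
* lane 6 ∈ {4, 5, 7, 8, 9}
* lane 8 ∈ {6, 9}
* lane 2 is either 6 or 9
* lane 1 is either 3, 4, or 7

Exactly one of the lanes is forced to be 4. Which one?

Among the 8 variables, 5 fits only lane 6 (and all 8 values in {3, 4, 5, 6, 7, 8, 9, 10} must be used), so lane 6 = 5.
The 7 still-open variables together cover exactly {3, 4, 6, 7, 8, 9, 10} — 7 values for 7 variables — and 8 appears only in lane 3's list, so lane 3 = 8.
The 6 still-open variables together cover exactly {3, 4, 6, 7, 9, 10} — 6 values for 6 variables — and 10 appears only in lane 7's list, so lane 7 = 10.
lane 2 and lane 8 share exactly the 2 values {6, 9}; by pigeonhole those values go to them, so strike 6, 9 from lane 4.

lane 4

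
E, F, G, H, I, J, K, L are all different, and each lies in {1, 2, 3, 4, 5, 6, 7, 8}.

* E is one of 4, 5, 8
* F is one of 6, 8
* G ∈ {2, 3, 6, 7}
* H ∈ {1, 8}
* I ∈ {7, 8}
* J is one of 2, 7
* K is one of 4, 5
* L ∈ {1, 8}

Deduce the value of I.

7

The 8 variables draw from only 8 values {1, 2, 3, 4, 5, 6, 7, 8}, so each is used; only G can be 3, hence G = 3.
The 7 still-open variables draw from only 7 values {1, 2, 4, 5, 6, 7, 8}, so each is used; only J can be 2, hence J = 2.
The 6 still-open variables draw from only 6 values {1, 4, 5, 6, 7, 8}, so each is used; only F can be 6, hence F = 6.
Among the 5 still-open variables, 7 fits only I (and all 5 values in {1, 4, 5, 7, 8} must be used), so I = 7.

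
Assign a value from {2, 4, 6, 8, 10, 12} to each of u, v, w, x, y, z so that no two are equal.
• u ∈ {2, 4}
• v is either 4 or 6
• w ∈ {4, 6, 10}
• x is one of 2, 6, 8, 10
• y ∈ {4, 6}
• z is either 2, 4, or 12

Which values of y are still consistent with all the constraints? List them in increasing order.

Among the 6 variables, 8 fits only x (and all 6 values in {2, 4, 6, 8, 10, 12} must be used), so x = 8.
The 5 still-open variables draw from only 5 values {2, 4, 6, 10, 12}, so each is used; only w can be 10, hence w = 10.
Among the 4 still-open variables, 12 fits only z (and all 4 values in {2, 4, 6, 12} must be used), so z = 12.
Among the 3 still-open variables, 2 fits only u (and all 3 values in {2, 4, 6} must be used), so u = 2.
No further eliminations apply; y can still be any of 4, 6.

4, 6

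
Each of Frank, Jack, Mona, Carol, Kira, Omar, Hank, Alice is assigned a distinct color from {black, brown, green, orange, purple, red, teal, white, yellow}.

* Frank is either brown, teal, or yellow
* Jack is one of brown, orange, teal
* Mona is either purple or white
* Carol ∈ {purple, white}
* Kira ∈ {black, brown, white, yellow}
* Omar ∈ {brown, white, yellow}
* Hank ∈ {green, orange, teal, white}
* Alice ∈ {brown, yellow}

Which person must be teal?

The 8 variables draw from only 8 values {black, brown, green, orange, purple, teal, white, yellow}, so each is used; only Kira can be black, hence Kira = black.
The 7 still-open variables together cover exactly {brown, green, orange, purple, teal, white, yellow} — 7 values for 7 variables — and green appears only in Hank's list, so Hank = green.
Among the 6 still-open variables, orange fits only Jack (and all 6 values in {brown, orange, purple, teal, white, yellow} must be used), so Jack = orange.
The 5 still-open variables together cover exactly {brown, purple, teal, white, yellow} — 5 values for 5 variables — and teal appears only in Frank's list, so Frank = teal.

Frank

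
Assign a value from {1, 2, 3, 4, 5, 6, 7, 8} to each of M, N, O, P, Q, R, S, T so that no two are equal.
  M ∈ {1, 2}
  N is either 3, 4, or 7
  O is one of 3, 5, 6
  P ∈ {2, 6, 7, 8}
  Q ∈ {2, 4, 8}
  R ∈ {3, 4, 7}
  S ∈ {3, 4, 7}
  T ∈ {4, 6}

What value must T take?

6

Among the 8 variables, 1 fits only M (and all 8 values in {1, 2, 3, 4, 5, 6, 7, 8} must be used), so M = 1.
The 7 still-open variables draw from only 7 values {2, 3, 4, 5, 6, 7, 8}, so each is used; only O can be 5, hence O = 5.
N, R, S between them cover only {3, 4, 7} — a naked triple. Remove those values from P, Q, T.
So T = 6.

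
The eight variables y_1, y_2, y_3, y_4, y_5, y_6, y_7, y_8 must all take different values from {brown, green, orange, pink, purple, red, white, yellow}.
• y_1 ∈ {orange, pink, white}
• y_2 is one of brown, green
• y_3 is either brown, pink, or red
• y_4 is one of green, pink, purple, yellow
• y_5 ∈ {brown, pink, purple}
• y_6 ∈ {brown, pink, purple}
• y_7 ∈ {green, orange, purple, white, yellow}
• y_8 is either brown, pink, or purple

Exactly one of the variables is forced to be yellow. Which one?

y_4

The 8 variables together cover exactly {brown, green, orange, pink, purple, red, white, yellow} — 8 values for 8 variables — and red appears only in y_3's list, so y_3 = red.
y_5, y_6, y_8 between them cover only {brown, pink, purple} — a naked triple. Remove those values from y_1, y_2, y_4, y_7.
That leaves y_2 = green. Eliminate green elsewhere: y_4, y_7.
So yellow goes to y_4.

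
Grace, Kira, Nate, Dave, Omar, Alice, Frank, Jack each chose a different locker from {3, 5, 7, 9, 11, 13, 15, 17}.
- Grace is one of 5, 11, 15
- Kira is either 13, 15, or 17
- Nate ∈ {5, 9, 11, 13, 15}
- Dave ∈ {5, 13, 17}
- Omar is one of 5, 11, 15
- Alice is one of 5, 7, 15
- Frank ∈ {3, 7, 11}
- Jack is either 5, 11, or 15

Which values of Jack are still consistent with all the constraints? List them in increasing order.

5, 11, 15

Among the 8 variables, 3 fits only Frank (and all 8 values in {3, 5, 7, 9, 11, 13, 15, 17} must be used), so Frank = 3.
The 7 still-open variables draw from only 7 values {5, 7, 9, 11, 13, 15, 17}, so each is used; only Alice can be 7, hence Alice = 7.
The 6 still-open variables together cover exactly {5, 9, 11, 13, 15, 17} — 6 values for 6 variables — and 9 appears only in Nate's list, so Nate = 9.
Grace, Omar, Jack share exactly the 3 values {5, 11, 15}; by pigeonhole those values go to them, so strike 5, 11, 15 from Kira, Dave.
No further eliminations apply; Jack can still be any of 5, 11, 15.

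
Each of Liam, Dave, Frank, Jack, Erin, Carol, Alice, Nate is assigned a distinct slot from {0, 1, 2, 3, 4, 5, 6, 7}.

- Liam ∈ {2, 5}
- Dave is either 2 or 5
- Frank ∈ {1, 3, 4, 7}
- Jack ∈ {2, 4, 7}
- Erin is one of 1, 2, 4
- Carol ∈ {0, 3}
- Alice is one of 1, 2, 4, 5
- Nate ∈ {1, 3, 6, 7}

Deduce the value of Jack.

The 8 variables together cover exactly {0, 1, 2, 3, 4, 5, 6, 7} — 8 values for 8 variables — and 0 appears only in Carol's list, so Carol = 0.
Among the 7 still-open variables, 6 fits only Nate (and all 7 values in {1, 2, 3, 4, 5, 6, 7} must be used), so Nate = 6.
Among the 6 still-open variables, 3 fits only Frank (and all 6 values in {1, 2, 3, 4, 5, 7} must be used), so Frank = 3.
The 5 still-open variables together cover exactly {1, 2, 4, 5, 7} — 5 values for 5 variables — and 7 appears only in Jack's list, so Jack = 7.

7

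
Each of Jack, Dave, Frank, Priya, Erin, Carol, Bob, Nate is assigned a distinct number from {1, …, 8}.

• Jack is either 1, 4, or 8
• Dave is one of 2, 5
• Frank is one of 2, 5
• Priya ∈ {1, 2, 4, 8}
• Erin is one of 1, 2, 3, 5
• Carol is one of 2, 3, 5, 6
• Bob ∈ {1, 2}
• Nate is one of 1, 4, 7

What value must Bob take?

The 8 variables draw from only 8 values {1, 2, 3, 4, 5, 6, 7, 8}, so each is used; only Carol can be 6, hence Carol = 6.
The 7 still-open variables together cover exactly {1, 2, 3, 4, 5, 7, 8} — 7 values for 7 variables — and 3 appears only in Erin's list, so Erin = 3.
The 6 still-open variables draw from only 6 values {1, 2, 4, 5, 7, 8}, so each is used; only Nate can be 7, hence Nate = 7.
Dave and Frank share exactly the 2 values {2, 5}; by pigeonhole those values go to them, so strike 2, 5 from Priya, Bob.
So Bob = 1.

1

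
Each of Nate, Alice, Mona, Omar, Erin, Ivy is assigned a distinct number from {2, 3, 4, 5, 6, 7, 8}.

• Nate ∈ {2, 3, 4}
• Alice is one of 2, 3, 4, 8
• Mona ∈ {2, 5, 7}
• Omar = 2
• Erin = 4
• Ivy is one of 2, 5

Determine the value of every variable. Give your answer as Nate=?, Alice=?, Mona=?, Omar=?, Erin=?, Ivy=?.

Omar has just one choice, so Omar = 2. So Nate, Alice, Mona, Ivy can't be 2.
That leaves Erin = 4. Strike 4 from Nate, Alice.
Ivy must be 5 (only option left). So Mona can't be 5.
That leaves Nate = 3. So Alice can't be 3.
Alice's domain is down to {8}, so Alice = 8.
Mona must be 7 (only option left).

Nate=3, Alice=8, Mona=7, Omar=2, Erin=4, Ivy=5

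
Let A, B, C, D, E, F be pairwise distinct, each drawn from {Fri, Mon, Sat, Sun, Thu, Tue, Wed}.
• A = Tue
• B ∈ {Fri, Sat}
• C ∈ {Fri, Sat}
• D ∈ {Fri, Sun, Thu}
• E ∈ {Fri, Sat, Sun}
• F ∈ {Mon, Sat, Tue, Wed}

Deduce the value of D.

A's domain is down to {Tue}, so A = Tue. Remove Tue from F.
B and C between them cover only {Fri, Sat} — a naked pair. Remove those values from D, E, F.
E has just one choice, so E = Sun. Strike Sun from D.
So D = Thu.

Thu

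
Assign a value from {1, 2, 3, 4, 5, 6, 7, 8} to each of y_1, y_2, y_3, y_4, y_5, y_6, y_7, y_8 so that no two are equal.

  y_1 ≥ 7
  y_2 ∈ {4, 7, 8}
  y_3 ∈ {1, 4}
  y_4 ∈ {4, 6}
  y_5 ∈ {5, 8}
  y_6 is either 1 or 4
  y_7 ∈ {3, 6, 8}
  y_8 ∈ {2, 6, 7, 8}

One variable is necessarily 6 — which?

The 8 variables together cover exactly {1, 2, 3, 4, 5, 6, 7, 8} — 8 values for 8 variables — and 2 appears only in y_8's list, so y_8 = 2.
Among the 7 still-open variables, 3 fits only y_7 (and all 7 values in {1, 3, 4, 5, 6, 7, 8} must be used), so y_7 = 3.
The 6 still-open variables draw from only 6 values {1, 4, 5, 6, 7, 8}, so each is used; only y_5 can be 5, hence y_5 = 5.
The 5 still-open variables draw from only 5 values {1, 4, 6, 7, 8}, so each is used; only y_4 can be 6, hence y_4 = 6.

y_4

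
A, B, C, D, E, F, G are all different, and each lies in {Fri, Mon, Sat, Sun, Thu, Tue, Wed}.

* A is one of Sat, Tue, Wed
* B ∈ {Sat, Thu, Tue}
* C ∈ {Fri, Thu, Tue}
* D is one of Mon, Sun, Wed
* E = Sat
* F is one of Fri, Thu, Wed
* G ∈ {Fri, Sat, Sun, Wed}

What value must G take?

Sun

E has just one choice, so E = Sat. Strike Sat from A, B, G.
The 6 still-open variables draw from only 6 values {Fri, Mon, Sun, Thu, Tue, Wed}, so each is used; only D can be Mon, hence D = Mon.
The 5 still-open variables draw from only 5 values {Fri, Sun, Thu, Tue, Wed}, so each is used; only G can be Sun, hence G = Sun.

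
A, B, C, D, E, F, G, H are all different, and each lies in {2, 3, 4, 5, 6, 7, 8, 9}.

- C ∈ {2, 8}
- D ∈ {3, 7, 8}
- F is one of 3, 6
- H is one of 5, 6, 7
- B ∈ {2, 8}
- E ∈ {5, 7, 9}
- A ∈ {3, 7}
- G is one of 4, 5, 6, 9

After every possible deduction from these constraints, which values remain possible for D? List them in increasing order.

3, 7

The 8 variables together cover exactly {2, 3, 4, 5, 6, 7, 8, 9} — 8 values for 8 variables — and 4 appears only in G's list, so G = 4.
Among the 7 still-open variables, 9 fits only E (and all 7 values in {2, 3, 5, 6, 7, 8, 9} must be used), so E = 9.
Among the 6 still-open variables, 5 fits only H (and all 6 values in {2, 3, 5, 6, 7, 8} must be used), so H = 5.
Among the 5 still-open variables, 6 fits only F (and all 5 values in {2, 3, 6, 7, 8} must be used), so F = 6.
B and C share exactly the 2 values {2, 8}; by pigeonhole those values go to them, so strike 2, 8 from D.
No further eliminations apply; D can still be any of 3, 7.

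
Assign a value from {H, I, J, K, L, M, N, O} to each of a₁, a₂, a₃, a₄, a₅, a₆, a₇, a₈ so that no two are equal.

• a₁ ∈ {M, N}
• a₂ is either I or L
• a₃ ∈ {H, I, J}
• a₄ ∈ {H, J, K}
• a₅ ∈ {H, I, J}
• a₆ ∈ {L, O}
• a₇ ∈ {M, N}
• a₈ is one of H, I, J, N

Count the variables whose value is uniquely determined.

The 8 variables draw from only 8 values {H, I, J, K, L, M, N, O}, so each is used; only a₄ can be K, hence a₄ = K.
Among the 7 still-open variables, O fits only a₆ (and all 7 values in {H, I, J, L, M, N, O} must be used), so a₆ = O.
The 6 still-open variables draw from only 6 values {H, I, J, L, M, N}, so each is used; only a₂ can be L, hence a₂ = L.
The 2 variables a₁ and a₇ are confined to {M, N}, which locks those values in; drop them from a₈.
Determined: a₂=L, a₄=K, a₆=O. The other variables each still have more than one consistent value. That makes 3.

3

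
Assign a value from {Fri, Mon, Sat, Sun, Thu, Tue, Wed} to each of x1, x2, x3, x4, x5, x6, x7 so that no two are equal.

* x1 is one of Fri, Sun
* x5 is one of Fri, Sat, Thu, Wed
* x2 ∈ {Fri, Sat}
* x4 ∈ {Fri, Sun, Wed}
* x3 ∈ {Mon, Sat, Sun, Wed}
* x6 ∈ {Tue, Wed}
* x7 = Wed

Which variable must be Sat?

x7's domain is down to {Wed}, so x7 = Wed. Strike Wed from x3, x4, x5, x6.
x6 must be Tue (only option left).
The 5 still-open variables draw from only 5 values {Fri, Mon, Sat, Sun, Thu}, so each is used; only x3 can be Mon, hence x3 = Mon.
The 4 still-open variables together cover exactly {Fri, Sat, Sun, Thu} — 4 values for 4 variables — and Thu appears only in x5's list, so x5 = Thu.
The 3 still-open variables together cover exactly {Fri, Sat, Sun} — 3 values for 3 variables — and Sat appears only in x2's list, so x2 = Sat.

x2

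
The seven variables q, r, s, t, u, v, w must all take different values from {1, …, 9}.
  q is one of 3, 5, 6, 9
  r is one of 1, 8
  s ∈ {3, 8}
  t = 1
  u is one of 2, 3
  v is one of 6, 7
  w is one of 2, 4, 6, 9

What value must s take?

3

t has just one choice, so t = 1. Strike 1 from r.
r has just one choice, so r = 8. Strike 8 from s.
So s = 3.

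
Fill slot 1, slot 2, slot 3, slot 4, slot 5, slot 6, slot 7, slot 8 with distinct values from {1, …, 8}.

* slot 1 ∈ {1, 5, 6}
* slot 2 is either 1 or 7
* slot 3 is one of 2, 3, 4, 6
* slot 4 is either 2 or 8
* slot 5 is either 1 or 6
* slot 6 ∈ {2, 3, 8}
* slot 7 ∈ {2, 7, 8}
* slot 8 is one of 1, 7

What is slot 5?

6

The 8 variables together cover exactly {1, 2, 3, 4, 5, 6, 7, 8} — 8 values for 8 variables — and 4 appears only in slot 3's list, so slot 3 = 4.
The 7 still-open variables draw from only 7 values {1, 2, 3, 5, 6, 7, 8}, so each is used; only slot 6 can be 3, hence slot 6 = 3.
The 6 still-open variables together cover exactly {1, 2, 5, 6, 7, 8} — 6 values for 6 variables — and 5 appears only in slot 1's list, so slot 1 = 5.
The 5 still-open variables together cover exactly {1, 2, 6, 7, 8} — 5 values for 5 variables — and 6 appears only in slot 5's list, so slot 5 = 6.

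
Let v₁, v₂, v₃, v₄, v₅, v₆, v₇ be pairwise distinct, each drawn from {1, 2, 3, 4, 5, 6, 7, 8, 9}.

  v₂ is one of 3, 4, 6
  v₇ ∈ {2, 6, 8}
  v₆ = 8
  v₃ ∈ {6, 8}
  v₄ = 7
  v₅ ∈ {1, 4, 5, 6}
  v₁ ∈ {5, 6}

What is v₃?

v₄ must be 7 (only option left).
v₆ must be 8 (only option left). So v₃, v₇ can't be 8.
So v₃ = 6.

6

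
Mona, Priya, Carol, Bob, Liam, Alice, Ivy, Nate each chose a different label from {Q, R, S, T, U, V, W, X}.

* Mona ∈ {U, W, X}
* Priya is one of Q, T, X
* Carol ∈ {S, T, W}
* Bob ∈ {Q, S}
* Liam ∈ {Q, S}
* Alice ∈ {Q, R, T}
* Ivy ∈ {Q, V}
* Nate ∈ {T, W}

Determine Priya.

The 8 variables together cover exactly {Q, R, S, T, U, V, W, X} — 8 values for 8 variables — and R appears only in Alice's list, so Alice = R.
The 7 still-open variables together cover exactly {Q, S, T, U, V, W, X} — 7 values for 7 variables — and U appears only in Mona's list, so Mona = U.
Among the 6 still-open variables, V fits only Ivy (and all 6 values in {Q, S, T, V, W, X} must be used), so Ivy = V.
The 5 still-open variables together cover exactly {Q, S, T, W, X} — 5 values for 5 variables — and X appears only in Priya's list, so Priya = X.

X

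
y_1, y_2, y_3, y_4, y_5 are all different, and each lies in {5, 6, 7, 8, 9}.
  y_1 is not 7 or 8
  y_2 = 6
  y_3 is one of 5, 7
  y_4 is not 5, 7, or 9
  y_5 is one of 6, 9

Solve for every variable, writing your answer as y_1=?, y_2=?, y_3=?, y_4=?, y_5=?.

y_2 must be 6 (only option left). Remove 6 from y_1, y_4, y_5.
y_4 has just one choice, so y_4 = 8.
y_5 has just one choice, so y_5 = 9. Eliminate 9 elsewhere: y_1.
y_1 has just one choice, so y_1 = 5. Eliminate 5 elsewhere: y_3.
That leaves y_3 = 7.

y_1=5, y_2=6, y_3=7, y_4=8, y_5=9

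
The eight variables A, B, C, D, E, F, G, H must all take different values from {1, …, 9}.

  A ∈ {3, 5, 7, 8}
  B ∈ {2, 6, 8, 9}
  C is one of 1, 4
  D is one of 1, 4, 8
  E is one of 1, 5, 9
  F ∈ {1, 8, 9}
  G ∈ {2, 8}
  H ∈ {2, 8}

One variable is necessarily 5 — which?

G and H share exactly the 2 values {2, 8}; by pigeonhole those values go to them, so strike 2, 8 from A, B, D, F.
The 2 variables C and D are confined to {1, 4}, which locks those values in; drop them from E, F.
That leaves F = 9. Eliminate 9 elsewhere: B, E.
So 5 goes to E.

E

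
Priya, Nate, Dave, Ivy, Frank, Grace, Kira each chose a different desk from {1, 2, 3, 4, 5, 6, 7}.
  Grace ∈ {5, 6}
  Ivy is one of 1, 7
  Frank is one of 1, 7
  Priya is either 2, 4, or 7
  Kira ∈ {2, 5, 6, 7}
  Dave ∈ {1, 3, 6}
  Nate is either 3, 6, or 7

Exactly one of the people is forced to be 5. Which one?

Among the 7 variables, 4 fits only Priya (and all 7 values in {1, 2, 3, 4, 5, 6, 7} must be used), so Priya = 4.
Among the 6 still-open variables, 2 fits only Kira (and all 6 values in {1, 2, 3, 5, 6, 7} must be used), so Kira = 2.
The 5 still-open variables draw from only 5 values {1, 3, 5, 6, 7}, so each is used; only Grace can be 5, hence Grace = 5.

Grace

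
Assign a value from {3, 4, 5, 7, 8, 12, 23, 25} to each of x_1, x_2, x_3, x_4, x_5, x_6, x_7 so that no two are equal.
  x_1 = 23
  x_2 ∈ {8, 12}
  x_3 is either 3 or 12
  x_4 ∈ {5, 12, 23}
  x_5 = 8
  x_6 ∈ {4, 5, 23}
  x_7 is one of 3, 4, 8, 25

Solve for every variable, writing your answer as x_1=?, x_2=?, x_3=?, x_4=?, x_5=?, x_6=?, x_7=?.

x_1 has just one choice, so x_1 = 23. Eliminate 23 elsewhere: x_4, x_6.
x_5's domain is down to {8}, so x_5 = 8. So x_2, x_7 can't be 8.
x_2's domain is down to {12}, so x_2 = 12. Strike 12 from x_3, x_4.
x_3's domain is down to {3}, so x_3 = 3. Strike 3 from x_7.
x_4 must be 5 (only option left). Remove 5 from x_6.
x_6's domain is down to {4}, so x_6 = 4. Remove 4 from x_7.
x_7 has just one choice, so x_7 = 25.

x_1=23, x_2=12, x_3=3, x_4=5, x_5=8, x_6=4, x_7=25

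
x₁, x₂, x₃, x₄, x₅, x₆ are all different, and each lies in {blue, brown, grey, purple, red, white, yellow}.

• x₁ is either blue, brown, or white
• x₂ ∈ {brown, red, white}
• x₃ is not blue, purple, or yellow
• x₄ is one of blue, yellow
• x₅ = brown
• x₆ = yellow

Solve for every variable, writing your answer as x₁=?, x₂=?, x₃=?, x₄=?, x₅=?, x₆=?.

x₅ has just one choice, so x₅ = brown. So x₁, x₂, x₃ can't be brown.
That leaves x₆ = yellow. So x₄ can't be yellow.
x₄ must be blue (only option left). Strike blue from x₁.
That leaves x₁ = white. Remove white from x₂, x₃.
x₂'s domain is down to {red}, so x₂ = red. Remove red from x₃.
x₃ has just one choice, so x₃ = grey.

x₁=white, x₂=red, x₃=grey, x₄=blue, x₅=brown, x₆=yellow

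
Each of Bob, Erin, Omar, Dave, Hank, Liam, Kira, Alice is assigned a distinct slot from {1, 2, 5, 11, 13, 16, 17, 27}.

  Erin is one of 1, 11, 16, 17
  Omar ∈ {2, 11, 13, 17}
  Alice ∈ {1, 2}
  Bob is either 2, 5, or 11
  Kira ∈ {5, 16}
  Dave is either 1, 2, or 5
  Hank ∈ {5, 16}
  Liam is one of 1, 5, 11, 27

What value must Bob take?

11

The 8 variables together cover exactly {1, 2, 5, 11, 13, 16, 17, 27} — 8 values for 8 variables — and 13 appears only in Omar's list, so Omar = 13.
The 7 still-open variables together cover exactly {1, 2, 5, 11, 16, 17, 27} — 7 values for 7 variables — and 17 appears only in Erin's list, so Erin = 17.
Among the 6 still-open variables, 27 fits only Liam (and all 6 values in {1, 2, 5, 11, 16, 27} must be used), so Liam = 27.
The 5 still-open variables together cover exactly {1, 2, 5, 11, 16} — 5 values for 5 variables — and 11 appears only in Bob's list, so Bob = 11.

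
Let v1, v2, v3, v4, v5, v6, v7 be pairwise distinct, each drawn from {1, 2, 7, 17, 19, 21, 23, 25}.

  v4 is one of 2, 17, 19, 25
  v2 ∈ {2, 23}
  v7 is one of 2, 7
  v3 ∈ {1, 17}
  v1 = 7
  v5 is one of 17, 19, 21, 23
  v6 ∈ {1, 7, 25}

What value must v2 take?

23

v1's domain is down to {7}, so v1 = 7. Eliminate 7 elsewhere: v6, v7.
That leaves v7 = 2. Strike 2 from v2, v4.
So v2 = 23.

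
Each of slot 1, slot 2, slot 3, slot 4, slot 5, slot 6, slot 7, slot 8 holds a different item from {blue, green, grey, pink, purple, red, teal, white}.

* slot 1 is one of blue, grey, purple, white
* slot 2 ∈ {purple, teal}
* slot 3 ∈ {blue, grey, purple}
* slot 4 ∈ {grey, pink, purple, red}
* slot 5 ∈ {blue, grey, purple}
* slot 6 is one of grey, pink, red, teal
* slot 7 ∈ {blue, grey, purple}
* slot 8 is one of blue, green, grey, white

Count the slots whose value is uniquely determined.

Among the 8 variables, green fits only slot 8 (and all 8 values in {blue, green, grey, pink, purple, red, teal, white} must be used), so slot 8 = green.
The 7 still-open variables together cover exactly {blue, grey, pink, purple, red, teal, white} — 7 values for 7 variables — and white appears only in slot 1's list, so slot 1 = white.
slot 3, slot 5, slot 7 share exactly the 3 values {blue, grey, purple}; by pigeonhole those values go to them, so strike blue, grey, purple from slot 2, slot 4, slot 6.
slot 2 must be teal (only option left). So slot 6 can't be teal.
Determined: slot 1=white, slot 2=teal, slot 8=green. The other slots each still have more than one consistent value. That makes 3.

3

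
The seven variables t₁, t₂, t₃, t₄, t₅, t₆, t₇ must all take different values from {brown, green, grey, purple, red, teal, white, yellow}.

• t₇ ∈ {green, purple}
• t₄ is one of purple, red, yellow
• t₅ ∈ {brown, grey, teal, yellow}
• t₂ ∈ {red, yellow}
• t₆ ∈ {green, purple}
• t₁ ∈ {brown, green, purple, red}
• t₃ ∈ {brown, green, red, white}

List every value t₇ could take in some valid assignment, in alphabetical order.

green, purple

The 2 variables t₆ and t₇ are confined to {green, purple}, which locks those values in; drop them from t₁, t₃, t₄.
t₂ and t₄ between them cover only {red, yellow} — a naked pair. Remove those values from t₁, t₃, t₅.
t₁'s domain is down to {brown}, so t₁ = brown. Strike brown from t₃, t₅.
t₃ has just one choice, so t₃ = white.
No further eliminations apply; t₇ can still be any of green, purple.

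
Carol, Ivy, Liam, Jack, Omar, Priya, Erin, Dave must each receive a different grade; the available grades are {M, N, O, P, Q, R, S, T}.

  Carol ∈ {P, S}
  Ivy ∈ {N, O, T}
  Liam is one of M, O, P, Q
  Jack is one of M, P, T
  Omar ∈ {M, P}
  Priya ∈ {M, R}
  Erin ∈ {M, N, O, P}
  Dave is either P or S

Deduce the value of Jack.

Among the 8 variables, Q fits only Liam (and all 8 values in {M, N, O, P, Q, R, S, T} must be used), so Liam = Q.
The 7 still-open variables draw from only 7 values {M, N, O, P, R, S, T}, so each is used; only Priya can be R, hence Priya = R.
Carol and Dave share exactly the 2 values {P, S}; by pigeonhole those values go to them, so strike P, S from Jack, Omar, Erin.
That leaves Omar = M. Strike M from Jack, Erin.
So Jack = T.

T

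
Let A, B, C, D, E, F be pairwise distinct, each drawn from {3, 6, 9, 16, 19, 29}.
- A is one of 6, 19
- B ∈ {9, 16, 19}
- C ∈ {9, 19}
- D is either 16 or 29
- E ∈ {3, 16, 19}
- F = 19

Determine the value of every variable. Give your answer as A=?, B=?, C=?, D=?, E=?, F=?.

F must be 19 (only option left). Remove 19 from A, B, C, E.
A's domain is down to {6}, so A = 6.
C must be 9 (only option left). Eliminate 9 elsewhere: B.
B has just one choice, so B = 16. Remove 16 from D, E.
That leaves D = 29.
E has just one choice, so E = 3.

A=6, B=16, C=9, D=29, E=3, F=19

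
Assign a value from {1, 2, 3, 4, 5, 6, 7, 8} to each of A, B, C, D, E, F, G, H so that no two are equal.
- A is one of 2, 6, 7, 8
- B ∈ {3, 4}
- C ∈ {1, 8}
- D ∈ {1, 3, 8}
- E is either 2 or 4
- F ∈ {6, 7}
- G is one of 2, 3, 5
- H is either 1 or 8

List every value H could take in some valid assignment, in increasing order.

The 8 variables together cover exactly {1, 2, 3, 4, 5, 6, 7, 8} — 8 values for 8 variables — and 5 appears only in G's list, so G = 5.
The 2 variables C and H are confined to {1, 8}, which locks those values in; drop them from A, D.
D must be 3 (only option left). Eliminate 3 elsewhere: B.
B must be 4 (only option left). Remove 4 from E.
That leaves E = 2. Remove 2 from A.
No further eliminations apply; H can still be any of 1, 8.

1, 8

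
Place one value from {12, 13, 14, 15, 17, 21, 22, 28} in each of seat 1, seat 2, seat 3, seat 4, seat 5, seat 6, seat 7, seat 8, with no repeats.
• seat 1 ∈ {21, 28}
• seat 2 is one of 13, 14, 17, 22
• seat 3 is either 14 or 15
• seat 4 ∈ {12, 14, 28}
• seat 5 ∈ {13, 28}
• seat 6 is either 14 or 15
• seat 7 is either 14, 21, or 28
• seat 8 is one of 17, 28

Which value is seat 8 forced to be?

The 8 variables draw from only 8 values {12, 13, 14, 15, 17, 21, 22, 28}, so each is used; only seat 4 can be 12, hence seat 4 = 12.
Among the 7 still-open variables, 22 fits only seat 2 (and all 7 values in {13, 14, 15, 17, 21, 22, 28} must be used), so seat 2 = 22.
The 6 still-open variables together cover exactly {13, 14, 15, 17, 21, 28} — 6 values for 6 variables — and 13 appears only in seat 5's list, so seat 5 = 13.
The 5 still-open variables together cover exactly {14, 15, 17, 21, 28} — 5 values for 5 variables — and 17 appears only in seat 8's list, so seat 8 = 17.

17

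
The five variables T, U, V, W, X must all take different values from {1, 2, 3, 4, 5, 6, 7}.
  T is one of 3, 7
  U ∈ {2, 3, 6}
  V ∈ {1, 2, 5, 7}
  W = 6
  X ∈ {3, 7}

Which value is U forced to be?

W must be 6 (only option left). Strike 6 from U.
T and X between them cover only {3, 7} — a naked pair. Remove those values from U, V.
So U = 2.

2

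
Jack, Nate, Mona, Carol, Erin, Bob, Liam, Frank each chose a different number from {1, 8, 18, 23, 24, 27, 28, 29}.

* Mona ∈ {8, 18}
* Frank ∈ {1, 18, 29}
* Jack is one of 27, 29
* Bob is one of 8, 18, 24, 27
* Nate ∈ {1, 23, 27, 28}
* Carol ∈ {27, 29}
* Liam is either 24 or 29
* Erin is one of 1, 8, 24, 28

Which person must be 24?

The 8 variables together cover exactly {1, 8, 18, 23, 24, 27, 28, 29} — 8 values for 8 variables — and 23 appears only in Nate's list, so Nate = 23.
The 7 still-open variables together cover exactly {1, 8, 18, 24, 27, 28, 29} — 7 values for 7 variables — and 28 appears only in Erin's list, so Erin = 28.
Among the 6 still-open variables, 1 fits only Frank (and all 6 values in {1, 8, 18, 24, 27, 29} must be used), so Frank = 1.
Jack and Carol between them cover only {27, 29} — a naked pair. Remove those values from Bob, Liam.
So 24 goes to Liam.

Liam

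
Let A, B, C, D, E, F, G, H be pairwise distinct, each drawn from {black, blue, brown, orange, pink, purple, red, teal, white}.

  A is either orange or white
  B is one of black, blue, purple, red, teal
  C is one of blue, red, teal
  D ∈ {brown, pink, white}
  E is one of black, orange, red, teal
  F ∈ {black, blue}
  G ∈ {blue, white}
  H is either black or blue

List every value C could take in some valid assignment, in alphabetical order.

F and H share exactly the 2 values {black, blue}; by pigeonhole those values go to them, so strike black, blue from B, C, E, G.
G must be white (only option left). Eliminate white elsewhere: A, D.
A has just one choice, so A = orange. So E can't be orange.
C and E share exactly the 2 values {red, teal}; by pigeonhole those values go to them, so strike red, teal from B.
B must be purple (only option left).
No further eliminations apply; C can still be any of red, teal.

red, teal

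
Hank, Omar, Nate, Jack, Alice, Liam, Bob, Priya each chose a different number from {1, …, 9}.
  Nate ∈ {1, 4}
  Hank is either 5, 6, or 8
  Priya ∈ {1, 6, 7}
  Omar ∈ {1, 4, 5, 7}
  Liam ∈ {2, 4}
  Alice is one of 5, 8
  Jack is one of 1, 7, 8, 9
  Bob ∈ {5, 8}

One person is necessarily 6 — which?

The 8 variables together cover exactly {1, 2, 4, 5, 6, 7, 8, 9} — 8 values for 8 variables — and 2 appears only in Liam's list, so Liam = 2.
Among the 7 still-open variables, 9 fits only Jack (and all 7 values in {1, 4, 5, 6, 7, 8, 9} must be used), so Jack = 9.
The 2 variables Alice and Bob are confined to {5, 8}, which locks those values in; drop them from Hank, Omar.
So 6 goes to Hank.

Hank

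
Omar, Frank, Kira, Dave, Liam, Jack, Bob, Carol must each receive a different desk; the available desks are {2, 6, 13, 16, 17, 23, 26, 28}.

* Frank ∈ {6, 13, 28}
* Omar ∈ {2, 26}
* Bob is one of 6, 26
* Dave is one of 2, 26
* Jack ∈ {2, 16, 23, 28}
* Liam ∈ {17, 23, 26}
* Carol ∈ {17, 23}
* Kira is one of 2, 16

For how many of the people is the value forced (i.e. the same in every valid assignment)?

4

Among the 8 variables, 13 fits only Frank (and all 8 values in {2, 6, 13, 16, 17, 23, 26, 28} must be used), so Frank = 13.
The 7 still-open variables draw from only 7 values {2, 6, 16, 17, 23, 26, 28}, so each is used; only Bob can be 6, hence Bob = 6.
The 6 still-open variables together cover exactly {2, 16, 17, 23, 26, 28} — 6 values for 6 variables — and 28 appears only in Jack's list, so Jack = 28.
The 5 still-open variables together cover exactly {2, 16, 17, 23, 26} — 5 values for 5 variables — and 16 appears only in Kira's list, so Kira = 16.
Omar and Dave share exactly the 2 values {2, 26}; by pigeonhole those values go to them, so strike 2, 26 from Liam.
Determined: Frank=13, Kira=16, Jack=28, Bob=6. The other people each still have more than one consistent value. That makes 4.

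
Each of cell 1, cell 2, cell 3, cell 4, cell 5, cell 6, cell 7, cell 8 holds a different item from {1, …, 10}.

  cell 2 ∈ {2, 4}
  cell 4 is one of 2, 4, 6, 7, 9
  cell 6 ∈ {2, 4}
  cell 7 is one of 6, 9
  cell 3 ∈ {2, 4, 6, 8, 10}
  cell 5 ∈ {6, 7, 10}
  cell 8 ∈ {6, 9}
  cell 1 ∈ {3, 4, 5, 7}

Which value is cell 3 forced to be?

cell 2 and cell 6 between them cover only {2, 4} — a naked pair. Remove those values from cell 1, cell 3, cell 4.
cell 7 and cell 8 share exactly the 2 values {6, 9}; by pigeonhole those values go to them, so strike 6, 9 from cell 3, cell 4, cell 5.
cell 4's domain is down to {7}, so cell 4 = 7. Strike 7 from cell 1, cell 5.
That leaves cell 5 = 10. Remove 10 from cell 3.
So cell 3 = 8.

8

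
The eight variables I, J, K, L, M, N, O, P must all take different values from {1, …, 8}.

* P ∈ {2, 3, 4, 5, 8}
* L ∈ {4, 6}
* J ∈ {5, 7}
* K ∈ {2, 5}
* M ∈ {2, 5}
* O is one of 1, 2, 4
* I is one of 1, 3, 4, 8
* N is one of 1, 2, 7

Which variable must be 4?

The 8 variables draw from only 8 values {1, 2, 3, 4, 5, 6, 7, 8}, so each is used; only L can be 6, hence L = 6.
The 2 variables K and M are confined to {2, 5}, which locks those values in; drop them from J, N, O, P.
That leaves J = 7. So N can't be 7.
N has just one choice, so N = 1. Eliminate 1 elsewhere: I, O.
So 4 goes to O.

O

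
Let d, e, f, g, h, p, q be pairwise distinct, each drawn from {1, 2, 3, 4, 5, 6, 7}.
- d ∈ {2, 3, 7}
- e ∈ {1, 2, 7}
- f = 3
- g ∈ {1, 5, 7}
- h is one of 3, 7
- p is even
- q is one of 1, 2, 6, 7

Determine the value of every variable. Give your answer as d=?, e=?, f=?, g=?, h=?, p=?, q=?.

f has just one choice, so f = 3. So d, h can't be 3.
h must be 7 (only option left). Strike 7 from d, e, g, q.
d's domain is down to {2}, so d = 2. Remove 2 from e, p, q.
e has just one choice, so e = 1. Strike 1 from g, q.
g has just one choice, so g = 5.
q has just one choice, so q = 6. Strike 6 from p.
p must be 4 (only option left).

d=2, e=1, f=3, g=5, h=7, p=4, q=6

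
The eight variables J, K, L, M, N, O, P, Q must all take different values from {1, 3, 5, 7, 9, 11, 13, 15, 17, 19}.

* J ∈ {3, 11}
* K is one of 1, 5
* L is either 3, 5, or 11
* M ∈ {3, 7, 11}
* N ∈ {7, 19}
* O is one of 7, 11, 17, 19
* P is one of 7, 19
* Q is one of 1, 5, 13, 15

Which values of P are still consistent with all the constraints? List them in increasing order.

N and P share exactly the 2 values {7, 19}; by pigeonhole those values go to them, so strike 7, 19 from M, O.
The 2 variables J and M are confined to {3, 11}, which locks those values in; drop them from L, O.
L has just one choice, so L = 5. Strike 5 from K, Q.
O must be 17 (only option left).
That leaves K = 1. So Q can't be 1.
No further eliminations apply; P can still be any of 7, 19.

7, 19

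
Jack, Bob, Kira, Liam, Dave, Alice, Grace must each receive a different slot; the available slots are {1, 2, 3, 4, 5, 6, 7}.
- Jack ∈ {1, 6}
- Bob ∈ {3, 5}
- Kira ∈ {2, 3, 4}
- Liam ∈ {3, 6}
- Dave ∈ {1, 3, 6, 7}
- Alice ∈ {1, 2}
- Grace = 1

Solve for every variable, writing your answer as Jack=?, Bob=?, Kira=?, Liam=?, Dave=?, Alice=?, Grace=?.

Jack=6, Bob=5, Kira=4, Liam=3, Dave=7, Alice=2, Grace=1

Grace must be 1 (only option left). Remove 1 from Jack, Dave, Alice.
That leaves Jack = 6. Strike 6 from Liam, Dave.
Liam's domain is down to {3}, so Liam = 3. Eliminate 3 elsewhere: Bob, Kira, Dave.
Dave's domain is down to {7}, so Dave = 7.
Alice must be 2 (only option left). Remove 2 from Kira.
That leaves Bob = 5.
Kira has just one choice, so Kira = 4.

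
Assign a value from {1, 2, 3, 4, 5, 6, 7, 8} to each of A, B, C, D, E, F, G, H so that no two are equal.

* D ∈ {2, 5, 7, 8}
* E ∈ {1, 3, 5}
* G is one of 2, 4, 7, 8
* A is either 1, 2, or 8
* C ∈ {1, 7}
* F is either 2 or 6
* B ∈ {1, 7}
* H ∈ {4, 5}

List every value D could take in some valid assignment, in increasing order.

2, 5, 8

The 8 variables together cover exactly {1, 2, 3, 4, 5, 6, 7, 8} — 8 values for 8 variables — and 3 appears only in E's list, so E = 3.
The 7 still-open variables draw from only 7 values {1, 2, 4, 5, 6, 7, 8}, so each is used; only F can be 6, hence F = 6.
B and C share exactly the 2 values {1, 7}; by pigeonhole those values go to them, so strike 1, 7 from A, D, G.
No further eliminations apply; D can still be any of 2, 5, 8.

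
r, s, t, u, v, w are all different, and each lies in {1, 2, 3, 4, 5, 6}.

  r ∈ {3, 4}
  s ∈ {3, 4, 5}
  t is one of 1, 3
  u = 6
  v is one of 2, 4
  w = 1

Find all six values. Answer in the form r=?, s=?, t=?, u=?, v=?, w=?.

u has just one choice, so u = 6.
w must be 1 (only option left). Strike 1 from t.
t's domain is down to {3}, so t = 3. Strike 3 from r, s.
r must be 4 (only option left). So s, v can't be 4.
s's domain is down to {5}, so s = 5.
v must be 2 (only option left).

r=4, s=5, t=3, u=6, v=2, w=1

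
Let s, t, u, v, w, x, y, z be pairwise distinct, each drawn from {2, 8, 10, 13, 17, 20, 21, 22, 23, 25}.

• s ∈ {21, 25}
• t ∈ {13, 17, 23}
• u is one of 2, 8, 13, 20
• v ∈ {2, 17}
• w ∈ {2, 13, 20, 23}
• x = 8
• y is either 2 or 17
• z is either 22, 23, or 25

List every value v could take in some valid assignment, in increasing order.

x must be 8 (only option left). Strike 8 from u.
The 2 variables v and y are confined to {2, 17}, which locks those values in; drop them from t, u, w.
t, u, w between them cover only {13, 20, 23} — a naked triple. Remove those values from z.
No further eliminations apply; v can still be any of 2, 17.

2, 17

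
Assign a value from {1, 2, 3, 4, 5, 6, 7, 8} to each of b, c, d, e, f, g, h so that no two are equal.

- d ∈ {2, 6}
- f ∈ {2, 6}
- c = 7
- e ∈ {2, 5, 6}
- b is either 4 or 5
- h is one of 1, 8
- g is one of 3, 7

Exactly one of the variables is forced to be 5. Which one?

e

c must be 7 (only option left). So g can't be 7.
g's domain is down to {3}, so g = 3.
The 2 variables d and f are confined to {2, 6}, which locks those values in; drop them from e.
So 5 goes to e.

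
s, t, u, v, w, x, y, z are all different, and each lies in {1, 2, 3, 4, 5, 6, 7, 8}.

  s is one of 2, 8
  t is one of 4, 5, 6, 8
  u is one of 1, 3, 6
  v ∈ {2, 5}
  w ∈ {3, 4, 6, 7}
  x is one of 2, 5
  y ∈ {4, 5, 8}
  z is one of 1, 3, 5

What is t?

6

The 8 variables together cover exactly {1, 2, 3, 4, 5, 6, 7, 8} — 8 values for 8 variables — and 7 appears only in w's list, so w = 7.
The 2 variables v and x are confined to {2, 5}, which locks those values in; drop them from s, t, y, z.
s has just one choice, so s = 8. Strike 8 from t, y.
y has just one choice, so y = 4. Eliminate 4 elsewhere: t.
So t = 6.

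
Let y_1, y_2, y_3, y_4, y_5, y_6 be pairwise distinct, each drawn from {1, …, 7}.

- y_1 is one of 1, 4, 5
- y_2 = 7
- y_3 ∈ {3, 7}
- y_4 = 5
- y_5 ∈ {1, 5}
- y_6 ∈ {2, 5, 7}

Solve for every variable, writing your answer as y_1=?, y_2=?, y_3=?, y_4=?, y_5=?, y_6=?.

y_2 must be 7 (only option left). Strike 7 from y_3, y_6.
y_3 has just one choice, so y_3 = 3.
y_4 has just one choice, so y_4 = 5. So y_1, y_5, y_6 can't be 5.
y_5's domain is down to {1}, so y_5 = 1. Remove 1 from y_1.
y_6's domain is down to {2}, so y_6 = 2.
That leaves y_1 = 4.

y_1=4, y_2=7, y_3=3, y_4=5, y_5=1, y_6=2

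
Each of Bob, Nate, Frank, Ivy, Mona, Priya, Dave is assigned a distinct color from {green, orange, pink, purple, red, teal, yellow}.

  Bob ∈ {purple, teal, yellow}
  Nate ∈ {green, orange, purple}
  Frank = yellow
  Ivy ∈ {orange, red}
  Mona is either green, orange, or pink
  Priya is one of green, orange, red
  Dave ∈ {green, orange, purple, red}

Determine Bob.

teal

Frank's domain is down to {yellow}, so Frank = yellow. Remove yellow from Bob.
The 6 still-open variables draw from only 6 values {green, orange, pink, purple, red, teal}, so each is used; only Mona can be pink, hence Mona = pink.
The 5 still-open variables together cover exactly {green, orange, purple, red, teal} — 5 values for 5 variables — and teal appears only in Bob's list, so Bob = teal.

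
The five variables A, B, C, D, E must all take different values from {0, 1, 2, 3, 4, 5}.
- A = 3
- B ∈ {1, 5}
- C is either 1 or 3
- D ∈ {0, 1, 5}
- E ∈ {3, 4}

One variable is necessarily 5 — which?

A has just one choice, so A = 3. Strike 3 from C, E.
C must be 1 (only option left). Remove 1 from B, D.
So 5 goes to B.

B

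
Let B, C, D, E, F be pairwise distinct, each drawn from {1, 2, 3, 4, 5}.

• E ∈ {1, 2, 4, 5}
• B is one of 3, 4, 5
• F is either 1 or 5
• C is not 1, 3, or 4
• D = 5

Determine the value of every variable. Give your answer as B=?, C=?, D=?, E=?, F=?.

B=3, C=2, D=5, E=4, F=1

D must be 5 (only option left). Remove 5 from B, C, E, F.
F has just one choice, so F = 1. Strike 1 from E.
C has just one choice, so C = 2. Remove 2 from E.
E has just one choice, so E = 4. So B can't be 4.
B must be 3 (only option left).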